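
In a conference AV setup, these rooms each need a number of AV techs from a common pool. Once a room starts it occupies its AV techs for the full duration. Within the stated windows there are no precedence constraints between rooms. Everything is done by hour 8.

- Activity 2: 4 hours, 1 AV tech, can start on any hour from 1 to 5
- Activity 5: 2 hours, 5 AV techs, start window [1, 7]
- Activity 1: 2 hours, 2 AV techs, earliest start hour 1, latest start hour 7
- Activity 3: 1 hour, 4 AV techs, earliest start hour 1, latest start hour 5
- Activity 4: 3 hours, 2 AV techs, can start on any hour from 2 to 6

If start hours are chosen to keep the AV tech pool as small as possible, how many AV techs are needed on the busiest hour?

Early-start (Activity 2@1, Activity 5@1, Activity 1@1, Activity 3@1, Activity 4@2) gives peak 12: h1:12  h2:10  h3:3  h4:3  h5:0  h6:0  h7:0  h8:0.
Shift Activity 5→5, Activity 1→2.
Schedule Activity 2@1, Activity 5@5, Activity 1@2, Activity 3@1, Activity 4@2: h1:5  h2:5  h3:5  h4:3  h5:5  h6:5  h7:0  h8:0 — peak 5.

5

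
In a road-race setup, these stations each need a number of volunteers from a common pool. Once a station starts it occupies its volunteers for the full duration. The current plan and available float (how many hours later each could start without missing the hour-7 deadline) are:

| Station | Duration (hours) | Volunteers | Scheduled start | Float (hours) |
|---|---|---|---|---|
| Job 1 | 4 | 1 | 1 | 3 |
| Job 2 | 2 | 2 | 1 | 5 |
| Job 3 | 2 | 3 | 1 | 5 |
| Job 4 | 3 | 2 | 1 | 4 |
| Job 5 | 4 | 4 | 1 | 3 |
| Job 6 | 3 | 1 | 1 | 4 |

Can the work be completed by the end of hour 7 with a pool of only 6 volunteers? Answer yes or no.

yes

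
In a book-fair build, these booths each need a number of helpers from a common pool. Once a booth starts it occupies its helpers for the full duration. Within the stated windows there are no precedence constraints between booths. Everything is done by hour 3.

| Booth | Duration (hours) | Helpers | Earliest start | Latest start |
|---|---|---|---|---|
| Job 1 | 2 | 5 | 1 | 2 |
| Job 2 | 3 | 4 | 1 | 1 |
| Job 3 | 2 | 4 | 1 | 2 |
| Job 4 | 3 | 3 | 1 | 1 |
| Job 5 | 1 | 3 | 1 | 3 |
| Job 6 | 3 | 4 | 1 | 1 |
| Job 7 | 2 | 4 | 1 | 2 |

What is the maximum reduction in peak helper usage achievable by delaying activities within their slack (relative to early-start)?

Early-start peak: h1:27  h2:24  h3:11 ⇒ 27.
Leveled (Job 1@1, Job 2@1, Job 3@1, Job 4@1, Job 5@1, Job 6@1, Job 7@2): h1:23  h2:24  h3:15 ⇒ 24.
Reduction 27 − 24 = 3.

3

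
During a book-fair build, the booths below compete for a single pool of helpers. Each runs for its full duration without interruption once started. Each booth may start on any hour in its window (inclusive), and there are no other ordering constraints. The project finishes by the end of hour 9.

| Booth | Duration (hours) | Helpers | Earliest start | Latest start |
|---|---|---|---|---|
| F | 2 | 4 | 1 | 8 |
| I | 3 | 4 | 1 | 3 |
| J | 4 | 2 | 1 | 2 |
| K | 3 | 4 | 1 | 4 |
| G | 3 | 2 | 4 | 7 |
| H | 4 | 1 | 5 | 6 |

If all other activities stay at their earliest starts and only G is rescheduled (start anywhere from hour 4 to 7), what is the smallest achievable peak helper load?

G@4: h1:14  h2:14  h3:10  h4:4  h5:3  h6:3  h7:1  h8:1  h9:0 → peak 14
G@5: h1:14  h2:14  h3:10  h4:2  h5:3  h6:3  h7:3  h8:1  h9:0 → peak 14
G@6: h1:14  h2:14  h3:10  h4:2  h5:1  h6:3  h7:3  h8:3  h9:0 → peak 14
G@7: h1:14  h2:14  h3:10  h4:2  h5:1  h6:1  h7:3  h8:3  h9:2 → peak 14
Best is G@4, peak 14.

14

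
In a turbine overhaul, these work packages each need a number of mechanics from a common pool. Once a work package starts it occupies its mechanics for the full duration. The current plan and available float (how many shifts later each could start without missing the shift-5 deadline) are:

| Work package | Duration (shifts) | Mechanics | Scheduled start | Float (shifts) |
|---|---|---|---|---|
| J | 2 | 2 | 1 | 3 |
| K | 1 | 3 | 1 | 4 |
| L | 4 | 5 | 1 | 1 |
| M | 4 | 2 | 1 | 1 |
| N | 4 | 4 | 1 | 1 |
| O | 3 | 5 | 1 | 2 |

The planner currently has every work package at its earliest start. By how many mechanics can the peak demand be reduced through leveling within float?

5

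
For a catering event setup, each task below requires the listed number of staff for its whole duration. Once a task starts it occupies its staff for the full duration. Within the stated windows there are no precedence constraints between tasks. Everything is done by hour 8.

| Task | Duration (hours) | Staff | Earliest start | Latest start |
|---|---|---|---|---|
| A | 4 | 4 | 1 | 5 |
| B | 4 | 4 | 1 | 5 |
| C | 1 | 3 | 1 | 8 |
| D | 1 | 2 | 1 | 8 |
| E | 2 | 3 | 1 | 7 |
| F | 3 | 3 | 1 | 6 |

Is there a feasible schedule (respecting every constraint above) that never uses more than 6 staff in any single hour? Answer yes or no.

Total staffer-hours = 52; over 8 hours the average is 52/8 > 6, so some hour must exceed 6.

no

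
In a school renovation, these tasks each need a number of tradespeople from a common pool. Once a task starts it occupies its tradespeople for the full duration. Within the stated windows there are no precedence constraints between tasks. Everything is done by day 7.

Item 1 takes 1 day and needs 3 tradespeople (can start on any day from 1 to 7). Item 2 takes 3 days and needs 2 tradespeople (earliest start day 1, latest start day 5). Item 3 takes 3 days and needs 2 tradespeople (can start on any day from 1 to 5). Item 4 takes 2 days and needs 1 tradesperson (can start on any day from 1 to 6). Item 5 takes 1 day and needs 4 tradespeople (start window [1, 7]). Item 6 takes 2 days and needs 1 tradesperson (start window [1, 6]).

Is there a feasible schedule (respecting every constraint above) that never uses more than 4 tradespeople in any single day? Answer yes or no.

Schedule Item 1@1, Item 2@2, Item 3@2, Item 4@5, Item 5@7, Item 6@5: d1:3  d2:4  d3:4  d4:4  d5:2  d6:2  d7:4 — peak 4 ≤ 4.

yes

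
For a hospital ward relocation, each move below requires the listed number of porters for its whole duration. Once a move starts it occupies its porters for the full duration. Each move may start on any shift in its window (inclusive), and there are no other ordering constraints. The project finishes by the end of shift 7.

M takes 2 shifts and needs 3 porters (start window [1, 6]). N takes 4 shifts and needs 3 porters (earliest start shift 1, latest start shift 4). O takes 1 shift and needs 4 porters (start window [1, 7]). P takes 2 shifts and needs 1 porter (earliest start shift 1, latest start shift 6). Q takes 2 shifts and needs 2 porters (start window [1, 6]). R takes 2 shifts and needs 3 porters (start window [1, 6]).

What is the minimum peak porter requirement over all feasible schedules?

Early-start (M@1, N@1, O@1, P@1, Q@1, R@1) gives peak 16: s1:16  s2:12  s3:3  s4:3  s5:0  s6:0  s7:0.
Shift O→5, P→3, Q→3, R→6.
Schedule M@1, N@1, O@5, P@3, Q@3, R@6: s1:6  s2:6  s3:6  s4:6  s5:4  s6:3  s7:3 — peak 6.

6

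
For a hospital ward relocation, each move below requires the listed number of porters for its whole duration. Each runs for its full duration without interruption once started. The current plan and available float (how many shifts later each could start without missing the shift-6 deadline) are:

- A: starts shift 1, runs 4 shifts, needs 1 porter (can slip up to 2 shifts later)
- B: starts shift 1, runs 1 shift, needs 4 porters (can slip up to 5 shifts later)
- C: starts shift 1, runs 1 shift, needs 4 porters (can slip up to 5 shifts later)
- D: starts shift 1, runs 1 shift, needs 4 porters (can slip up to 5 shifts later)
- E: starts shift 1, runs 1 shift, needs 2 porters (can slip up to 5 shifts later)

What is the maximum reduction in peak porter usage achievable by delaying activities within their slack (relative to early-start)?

Early-start peak: s1:15  s2:1  s3:1  s4:1  s5:0  s6:0 ⇒ 15.
Leveled (A@1, B@1, C@2, D@3, E@4): s1:5  s2:5  s3:5  s4:3  s5:0  s6:0 ⇒ 5.
Reduction 15 − 5 = 10.

10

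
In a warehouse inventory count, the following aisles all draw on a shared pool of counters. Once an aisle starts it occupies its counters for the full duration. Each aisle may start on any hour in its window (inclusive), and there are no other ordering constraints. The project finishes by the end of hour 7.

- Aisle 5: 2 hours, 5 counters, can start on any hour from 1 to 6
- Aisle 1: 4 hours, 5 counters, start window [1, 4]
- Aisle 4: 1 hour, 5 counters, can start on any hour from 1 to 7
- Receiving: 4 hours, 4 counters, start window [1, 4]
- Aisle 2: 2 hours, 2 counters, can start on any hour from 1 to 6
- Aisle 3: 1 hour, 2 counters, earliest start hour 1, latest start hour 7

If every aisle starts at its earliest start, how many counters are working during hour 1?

23

At early start, hour 1 has: Aisle 5, Aisle 1, Aisle 4, Receiving, Aisle 2, Aisle 3.
Demand: 5 + 5 + 5 + 4 + 2 + 2 = 23.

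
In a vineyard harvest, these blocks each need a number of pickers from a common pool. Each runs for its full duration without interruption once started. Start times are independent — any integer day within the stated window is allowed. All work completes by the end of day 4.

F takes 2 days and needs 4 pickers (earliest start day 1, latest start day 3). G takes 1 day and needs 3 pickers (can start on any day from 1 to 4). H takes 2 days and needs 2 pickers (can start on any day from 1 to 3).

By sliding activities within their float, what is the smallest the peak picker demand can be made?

5

Early-start (F@1, G@1, H@1) gives peak 9: d1:9  d2:6  d3:0  d4:0.
Shift G→3, H→3.
Schedule F@1, G@3, H@3: d1:4  d2:4  d3:5  d4:2 — peak 5.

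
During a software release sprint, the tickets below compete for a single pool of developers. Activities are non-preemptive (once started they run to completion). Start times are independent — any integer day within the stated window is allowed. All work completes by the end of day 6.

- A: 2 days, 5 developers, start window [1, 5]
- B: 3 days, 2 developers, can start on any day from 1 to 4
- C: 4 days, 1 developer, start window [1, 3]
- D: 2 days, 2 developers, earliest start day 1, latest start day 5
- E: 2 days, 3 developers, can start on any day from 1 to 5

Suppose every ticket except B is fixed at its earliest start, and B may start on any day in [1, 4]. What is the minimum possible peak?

B@1: d1:13  d2:13  d3:3  d4:1  d5:0  d6:0 → peak 13
B@2: d1:11  d2:13  d3:3  d4:3  d5:0  d6:0 → peak 13
B@3: d1:11  d2:11  d3:3  d4:3  d5:2  d6:0 → peak 11
B@4: d1:11  d2:11  d3:1  d4:3  d5:2  d6:2 → peak 11
Best is B@3, peak 11.

11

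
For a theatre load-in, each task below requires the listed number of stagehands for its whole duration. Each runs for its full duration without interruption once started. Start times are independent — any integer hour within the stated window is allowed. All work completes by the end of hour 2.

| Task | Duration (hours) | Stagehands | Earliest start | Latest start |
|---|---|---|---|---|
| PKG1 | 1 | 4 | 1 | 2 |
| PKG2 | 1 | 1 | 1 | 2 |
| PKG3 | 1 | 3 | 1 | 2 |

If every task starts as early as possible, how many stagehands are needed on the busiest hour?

8

Early-start schedule: PKG1@1, PKG2@1, PKG3@1.
Load per hour: hour 1: 8, hour 2: 0.
Peak is 8.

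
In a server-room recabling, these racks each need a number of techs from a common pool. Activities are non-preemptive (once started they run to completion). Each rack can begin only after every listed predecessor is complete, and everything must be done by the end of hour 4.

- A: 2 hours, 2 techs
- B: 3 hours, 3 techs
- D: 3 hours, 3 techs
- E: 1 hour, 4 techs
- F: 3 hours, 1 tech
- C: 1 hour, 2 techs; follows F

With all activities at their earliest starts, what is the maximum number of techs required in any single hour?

Early-start schedule: A@1, B@1, D@1, E@1, F@1, C@4.
Load per hour: hour 1: 13, hour 2: 9, hour 3: 7, hour 4: 2.
Peak is 13.

13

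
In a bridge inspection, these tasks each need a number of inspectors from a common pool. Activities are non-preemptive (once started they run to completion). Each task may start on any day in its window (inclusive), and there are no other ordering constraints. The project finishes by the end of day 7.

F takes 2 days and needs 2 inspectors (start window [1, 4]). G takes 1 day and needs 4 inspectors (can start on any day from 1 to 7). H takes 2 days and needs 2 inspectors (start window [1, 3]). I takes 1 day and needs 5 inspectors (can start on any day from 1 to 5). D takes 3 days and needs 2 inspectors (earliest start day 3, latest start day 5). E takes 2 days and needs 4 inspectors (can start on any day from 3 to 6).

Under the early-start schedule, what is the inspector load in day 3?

6

At early start, day 3 has: D, E.
Demand: 2 + 4 = 6.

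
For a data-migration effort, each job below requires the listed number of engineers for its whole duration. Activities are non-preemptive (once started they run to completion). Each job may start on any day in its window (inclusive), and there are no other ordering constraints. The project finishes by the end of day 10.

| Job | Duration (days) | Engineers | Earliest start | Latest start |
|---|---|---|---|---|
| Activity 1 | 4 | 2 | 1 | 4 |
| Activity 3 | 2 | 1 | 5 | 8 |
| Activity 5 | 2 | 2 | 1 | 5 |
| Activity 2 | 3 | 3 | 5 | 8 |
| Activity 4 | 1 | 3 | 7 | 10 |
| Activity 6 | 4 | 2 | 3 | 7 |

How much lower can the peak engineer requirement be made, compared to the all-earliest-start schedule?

2

Early-start peak: d1:4  d2:4  d3:4  d4:4  d5:6  d6:6  d7:6  d8:0  d9:0  d10:0 ⇒ 6.
Leveled (Activity 1@1, Activity 3@5, Activity 5@1, Activity 2@7, Activity 4@10, Activity 6@3): d1:4  d2:4  d3:4  d4:4  d5:3  d6:3  d7:3  d8:3  d9:3  d10:3 ⇒ 4.
Reduction 6 − 4 = 2.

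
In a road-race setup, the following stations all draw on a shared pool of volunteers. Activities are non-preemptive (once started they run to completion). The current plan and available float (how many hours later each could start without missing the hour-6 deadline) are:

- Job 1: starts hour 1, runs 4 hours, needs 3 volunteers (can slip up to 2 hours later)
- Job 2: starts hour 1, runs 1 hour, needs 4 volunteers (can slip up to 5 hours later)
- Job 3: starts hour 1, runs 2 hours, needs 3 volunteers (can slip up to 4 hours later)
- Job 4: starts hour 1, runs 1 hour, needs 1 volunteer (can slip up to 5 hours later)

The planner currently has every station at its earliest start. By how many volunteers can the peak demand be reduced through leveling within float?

Early-start peak: h1:11  h2:6  h3:3  h4:3  h5:0  h6:0 ⇒ 11.
Leveled (Job 1@1, Job 2@5, Job 3@1, Job 4@3): h1:6  h2:6  h3:4  h4:3  h5:4  h6:0 ⇒ 6.
Reduction 11 − 6 = 5.

5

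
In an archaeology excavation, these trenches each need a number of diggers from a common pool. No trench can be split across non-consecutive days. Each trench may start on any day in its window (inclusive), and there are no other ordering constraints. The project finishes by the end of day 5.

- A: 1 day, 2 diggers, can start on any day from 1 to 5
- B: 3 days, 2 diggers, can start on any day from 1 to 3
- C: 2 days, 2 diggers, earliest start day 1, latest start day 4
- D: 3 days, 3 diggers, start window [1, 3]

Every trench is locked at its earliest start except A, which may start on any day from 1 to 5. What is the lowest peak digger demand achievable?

7

A@1: d1:9  d2:7  d3:5  d4:0  d5:0 → peak 9
A@2: d1:7  d2:9  d3:5  d4:0  d5:0 → peak 9
A@3: d1:7  d2:7  d3:7  d4:0  d5:0 → peak 7
A@4: d1:7  d2:7  d3:5  d4:2  d5:0 → peak 7
A@5: d1:7  d2:7  d3:5  d4:0  d5:2 → peak 7
Best is A@3, peak 7.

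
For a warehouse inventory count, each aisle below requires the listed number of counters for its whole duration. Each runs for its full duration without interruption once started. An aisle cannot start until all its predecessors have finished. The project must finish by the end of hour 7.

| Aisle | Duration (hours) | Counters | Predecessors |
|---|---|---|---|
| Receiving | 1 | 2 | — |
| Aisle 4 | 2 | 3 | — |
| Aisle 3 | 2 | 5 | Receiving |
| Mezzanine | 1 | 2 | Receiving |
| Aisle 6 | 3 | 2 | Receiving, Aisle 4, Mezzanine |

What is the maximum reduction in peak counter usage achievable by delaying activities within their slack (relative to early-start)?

5

Early-start peak: h1:5  h2:10  h3:7  h4:2  h5:2  h6:0  h7:0 ⇒ 10.
Leveled (Receiving@1, Aisle 4@1, Aisle 3@3, Mezzanine@2, Aisle 6@5): h1:5  h2:5  h3:5  h4:5  h5:2  h6:2  h7:2 ⇒ 5.
Reduction 10 − 5 = 5.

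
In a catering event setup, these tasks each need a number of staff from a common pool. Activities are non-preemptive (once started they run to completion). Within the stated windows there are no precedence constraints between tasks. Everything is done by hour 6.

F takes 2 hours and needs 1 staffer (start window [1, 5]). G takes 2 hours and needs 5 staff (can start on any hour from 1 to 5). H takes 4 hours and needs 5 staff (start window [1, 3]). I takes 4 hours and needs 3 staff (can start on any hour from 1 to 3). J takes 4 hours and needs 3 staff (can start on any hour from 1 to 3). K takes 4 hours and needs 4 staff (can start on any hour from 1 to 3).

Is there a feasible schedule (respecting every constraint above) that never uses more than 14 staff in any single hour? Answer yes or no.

The minimum achievable peak is 15; 14 < 15, so no feasible schedule stays within the cap.

no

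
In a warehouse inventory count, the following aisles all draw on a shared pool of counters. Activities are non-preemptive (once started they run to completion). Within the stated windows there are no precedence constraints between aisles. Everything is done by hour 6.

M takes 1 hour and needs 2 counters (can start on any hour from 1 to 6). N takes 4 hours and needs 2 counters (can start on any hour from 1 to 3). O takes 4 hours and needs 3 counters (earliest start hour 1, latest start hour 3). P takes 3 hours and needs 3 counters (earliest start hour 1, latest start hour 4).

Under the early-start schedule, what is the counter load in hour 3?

8

At early start, hour 3 has: N, O, P.
Demand: 2 + 3 + 3 = 8.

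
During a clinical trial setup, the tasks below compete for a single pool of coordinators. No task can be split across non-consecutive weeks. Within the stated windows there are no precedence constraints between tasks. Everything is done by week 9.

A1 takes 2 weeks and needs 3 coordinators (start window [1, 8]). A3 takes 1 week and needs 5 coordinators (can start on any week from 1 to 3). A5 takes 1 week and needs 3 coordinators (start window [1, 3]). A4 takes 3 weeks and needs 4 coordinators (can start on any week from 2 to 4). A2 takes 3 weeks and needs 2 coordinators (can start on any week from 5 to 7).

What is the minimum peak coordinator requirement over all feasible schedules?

Early-start (A1@1, A3@1, A5@1, A4@2, A2@5) gives peak 11: w1:11  w2:7  w3:4  w4:4  w5:2  w6:2  w7:2  w8:0  w9:0.
Shift A1→6, A5→2, A4→3, A2→6.
Schedule A1@6, A3@1, A5@2, A4@3, A2@6: w1:5  w2:3  w3:4  w4:4  w5:4  w6:5  w7:5  w8:2  w9:0 — peak 5.

5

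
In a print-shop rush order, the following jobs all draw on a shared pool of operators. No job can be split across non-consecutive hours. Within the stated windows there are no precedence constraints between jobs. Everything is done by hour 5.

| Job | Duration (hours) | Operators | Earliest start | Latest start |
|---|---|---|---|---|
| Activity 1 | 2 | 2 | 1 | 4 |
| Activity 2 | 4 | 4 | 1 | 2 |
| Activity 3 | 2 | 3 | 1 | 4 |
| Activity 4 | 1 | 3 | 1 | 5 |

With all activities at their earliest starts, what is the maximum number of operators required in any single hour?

12

Early-start schedule: Activity 1@1, Activity 2@1, Activity 3@1, Activity 4@1.
Load per hour: hour 1: 12, hour 2: 9, hour 3: 4, hour 4: 4, hour 5: 0.
Peak is 12.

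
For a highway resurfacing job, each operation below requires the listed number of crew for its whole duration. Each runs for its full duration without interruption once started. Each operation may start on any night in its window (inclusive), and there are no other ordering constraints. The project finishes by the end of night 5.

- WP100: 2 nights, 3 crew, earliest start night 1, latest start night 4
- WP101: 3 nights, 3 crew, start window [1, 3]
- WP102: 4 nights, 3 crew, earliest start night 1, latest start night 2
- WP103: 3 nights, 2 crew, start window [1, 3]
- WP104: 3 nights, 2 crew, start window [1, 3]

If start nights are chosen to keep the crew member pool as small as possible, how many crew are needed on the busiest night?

10

Early-start (WP100@1, WP101@1, WP102@1, WP103@1, WP104@1) gives peak 13: n1:13  n2:13  n3:10  n4:3  n5:0.
Shift WP103→3, WP104→3.
Schedule WP100@1, WP101@1, WP102@1, WP103@3, WP104@3: n1:9  n2:9  n3:10  n4:7  n5:4 — peak 10.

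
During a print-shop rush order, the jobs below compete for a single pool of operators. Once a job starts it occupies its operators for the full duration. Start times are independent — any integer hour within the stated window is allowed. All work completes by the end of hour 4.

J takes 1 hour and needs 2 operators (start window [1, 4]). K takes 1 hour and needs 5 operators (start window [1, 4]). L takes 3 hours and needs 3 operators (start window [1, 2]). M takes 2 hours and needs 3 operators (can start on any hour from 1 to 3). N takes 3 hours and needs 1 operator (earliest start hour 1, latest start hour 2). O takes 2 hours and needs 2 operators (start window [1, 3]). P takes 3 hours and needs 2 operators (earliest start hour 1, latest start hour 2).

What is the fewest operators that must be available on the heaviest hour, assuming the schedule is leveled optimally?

Early-start (J@1, K@1, L@1, M@1, N@1, O@1, P@1) gives peak 18: h1:18  h2:11  h3:6  h4:0.
Shift L→2, M→3, N→2, P→2.
Schedule J@1, K@1, L@2, M@3, N@2, O@1, P@2: h1:9  h2:8  h3:9  h4:9 — peak 9.
Total operator-hours = 35 over 4 hours ⇒ peak ≥ ⌈35/4⌉ = 9, so 9 is optimal.

9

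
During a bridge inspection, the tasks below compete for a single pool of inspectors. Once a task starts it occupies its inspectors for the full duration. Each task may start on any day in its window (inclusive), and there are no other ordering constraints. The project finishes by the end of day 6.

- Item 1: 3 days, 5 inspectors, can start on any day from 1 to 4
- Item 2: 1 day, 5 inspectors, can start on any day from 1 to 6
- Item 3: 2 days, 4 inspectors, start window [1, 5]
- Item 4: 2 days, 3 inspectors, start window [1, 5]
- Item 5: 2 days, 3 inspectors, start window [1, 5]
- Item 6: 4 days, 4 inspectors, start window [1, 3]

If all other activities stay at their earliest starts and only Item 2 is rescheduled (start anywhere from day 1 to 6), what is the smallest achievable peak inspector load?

Item 2@1: d1:24  d2:19  d3:9  d4:4  d5:0  d6:0 → peak 24
Item 2@2: d1:19  d2:24  d3:9  d4:4  d5:0  d6:0 → peak 24
Item 2@3: d1:19  d2:19  d3:14  d4:4  d5:0  d6:0 → peak 19
Item 2@4: d1:19  d2:19  d3:9  d4:9  d5:0  d6:0 → peak 19
Item 2@5: d1:19  d2:19  d3:9  d4:4  d5:5  d6:0 → peak 19
Item 2@6: d1:19  d2:19  d3:9  d4:4  d5:0  d6:5 → peak 19
Best is Item 2@3, peak 19.

19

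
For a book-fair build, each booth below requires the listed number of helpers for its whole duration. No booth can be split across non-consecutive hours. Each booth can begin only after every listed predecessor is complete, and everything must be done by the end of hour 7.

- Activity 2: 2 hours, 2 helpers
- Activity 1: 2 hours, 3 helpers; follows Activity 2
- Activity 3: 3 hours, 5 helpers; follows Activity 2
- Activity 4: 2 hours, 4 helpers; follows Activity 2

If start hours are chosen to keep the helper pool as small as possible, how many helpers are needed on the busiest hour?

Early-start (Activity 2@1, Activity 1@3, Activity 3@3, Activity 4@3) gives peak 12: h1:2  h2:2  h3:12  h4:12  h5:5  h6:0  h7:0.
Shift Activity 3→5.
Schedule Activity 2@1, Activity 1@3, Activity 3@5, Activity 4@3: h1:2  h2:2  h3:7  h4:7  h5:5  h6:5  h7:5 — peak 7.

7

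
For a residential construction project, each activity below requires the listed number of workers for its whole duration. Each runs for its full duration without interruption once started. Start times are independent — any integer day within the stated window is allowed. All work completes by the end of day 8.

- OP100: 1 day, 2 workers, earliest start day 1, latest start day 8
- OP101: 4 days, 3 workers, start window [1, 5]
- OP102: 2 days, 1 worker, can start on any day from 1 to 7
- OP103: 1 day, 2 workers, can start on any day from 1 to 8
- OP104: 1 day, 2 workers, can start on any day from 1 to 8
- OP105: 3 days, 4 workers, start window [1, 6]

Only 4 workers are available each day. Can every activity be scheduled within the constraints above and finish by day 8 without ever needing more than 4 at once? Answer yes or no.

The minimum achievable peak is 5; 4 < 5, so no feasible schedule stays within the cap.

no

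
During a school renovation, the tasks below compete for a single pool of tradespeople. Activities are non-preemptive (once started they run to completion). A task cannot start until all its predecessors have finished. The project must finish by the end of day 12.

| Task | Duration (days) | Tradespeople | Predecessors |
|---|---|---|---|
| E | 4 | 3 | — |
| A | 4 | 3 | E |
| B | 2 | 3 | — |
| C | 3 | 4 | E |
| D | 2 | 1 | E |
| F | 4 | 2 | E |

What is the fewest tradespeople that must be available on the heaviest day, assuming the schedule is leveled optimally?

6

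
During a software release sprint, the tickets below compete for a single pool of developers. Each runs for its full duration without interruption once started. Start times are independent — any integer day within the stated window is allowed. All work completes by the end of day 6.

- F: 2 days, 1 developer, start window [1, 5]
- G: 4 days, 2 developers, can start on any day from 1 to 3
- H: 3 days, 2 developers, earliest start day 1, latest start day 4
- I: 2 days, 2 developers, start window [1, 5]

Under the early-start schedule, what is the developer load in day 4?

2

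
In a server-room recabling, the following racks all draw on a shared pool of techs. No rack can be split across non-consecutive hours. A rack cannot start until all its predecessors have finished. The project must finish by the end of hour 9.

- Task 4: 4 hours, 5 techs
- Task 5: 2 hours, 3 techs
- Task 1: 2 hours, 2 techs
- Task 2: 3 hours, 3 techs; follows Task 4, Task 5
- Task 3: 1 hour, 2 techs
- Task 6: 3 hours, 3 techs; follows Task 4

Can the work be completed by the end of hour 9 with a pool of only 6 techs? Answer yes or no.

no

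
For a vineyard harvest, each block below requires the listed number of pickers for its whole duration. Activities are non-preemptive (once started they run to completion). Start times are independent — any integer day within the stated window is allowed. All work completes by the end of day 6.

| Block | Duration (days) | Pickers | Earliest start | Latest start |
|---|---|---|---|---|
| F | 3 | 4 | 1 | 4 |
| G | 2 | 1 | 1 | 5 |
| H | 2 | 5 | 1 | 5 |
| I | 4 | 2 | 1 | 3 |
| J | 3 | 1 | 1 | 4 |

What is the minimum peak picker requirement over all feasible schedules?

7

Early-start (F@1, G@1, H@1, I@1, J@1) gives peak 13: d1:13  d2:13  d3:7  d4:2  d5:0  d6:0.
Shift H→4, I→3.
Schedule F@1, G@1, H@4, I@3, J@1: d1:6  d2:6  d3:7  d4:7  d5:7  d6:2 — peak 7.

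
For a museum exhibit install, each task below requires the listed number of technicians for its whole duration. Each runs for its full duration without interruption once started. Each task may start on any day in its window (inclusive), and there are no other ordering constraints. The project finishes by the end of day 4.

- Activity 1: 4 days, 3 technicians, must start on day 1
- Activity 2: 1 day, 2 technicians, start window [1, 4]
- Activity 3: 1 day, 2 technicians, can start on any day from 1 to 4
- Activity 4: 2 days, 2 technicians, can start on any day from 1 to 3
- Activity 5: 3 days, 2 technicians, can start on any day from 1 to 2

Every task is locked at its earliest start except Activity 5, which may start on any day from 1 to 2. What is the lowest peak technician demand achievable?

Activity 5@1: d1:11  d2:7  d3:5  d4:3 → peak 11
Activity 5@2: d1:9  d2:7  d3:5  d4:5 → peak 9
Best is Activity 5@2, peak 9.

9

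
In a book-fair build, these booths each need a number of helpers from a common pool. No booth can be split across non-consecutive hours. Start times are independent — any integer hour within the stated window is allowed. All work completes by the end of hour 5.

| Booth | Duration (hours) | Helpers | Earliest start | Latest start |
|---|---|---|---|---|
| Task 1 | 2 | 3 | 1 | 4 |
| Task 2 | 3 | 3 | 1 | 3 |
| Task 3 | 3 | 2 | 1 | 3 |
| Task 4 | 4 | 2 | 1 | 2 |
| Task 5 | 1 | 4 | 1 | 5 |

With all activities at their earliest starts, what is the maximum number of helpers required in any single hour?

Early-start schedule: Task 1@1, Task 2@1, Task 3@1, Task 4@1, Task 5@1.
Load per hour: hour 1: 14, hour 2: 10, hour 3: 7, hour 4: 2, hour 5: 0.
Peak is 14.

14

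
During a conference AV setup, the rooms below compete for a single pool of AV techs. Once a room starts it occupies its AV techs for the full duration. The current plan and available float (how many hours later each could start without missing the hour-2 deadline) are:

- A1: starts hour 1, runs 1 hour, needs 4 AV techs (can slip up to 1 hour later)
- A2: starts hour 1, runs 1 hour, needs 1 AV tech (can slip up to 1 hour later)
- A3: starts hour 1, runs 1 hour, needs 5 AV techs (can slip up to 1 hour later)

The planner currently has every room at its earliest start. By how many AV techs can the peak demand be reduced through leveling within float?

5

Early-start peak: h1:10  h2:0 ⇒ 10.
Leveled (A1@1, A2@1, A3@2): h1:5  h2:5 ⇒ 5.
Reduction 10 − 5 = 5.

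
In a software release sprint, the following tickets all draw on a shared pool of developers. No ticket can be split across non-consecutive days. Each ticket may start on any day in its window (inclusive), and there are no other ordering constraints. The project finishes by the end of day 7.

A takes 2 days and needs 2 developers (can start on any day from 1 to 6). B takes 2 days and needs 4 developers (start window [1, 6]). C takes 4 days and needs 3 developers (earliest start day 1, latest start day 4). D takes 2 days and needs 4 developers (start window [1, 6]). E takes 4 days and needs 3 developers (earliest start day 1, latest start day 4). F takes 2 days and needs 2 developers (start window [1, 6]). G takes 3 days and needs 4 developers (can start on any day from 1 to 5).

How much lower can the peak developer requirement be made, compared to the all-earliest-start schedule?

12

Early-start peak: d1:22  d2:22  d3:10  d4:6  d5:0  d6:0  d7:0 ⇒ 22.
Leveled (A@1, B@1, C@1, D@3, E@3, F@5, G@5): d1:9  d2:9  d3:10  d4:10  d5:9  d6:9  d7:4 ⇒ 10.
Reduction 22 − 10 = 12.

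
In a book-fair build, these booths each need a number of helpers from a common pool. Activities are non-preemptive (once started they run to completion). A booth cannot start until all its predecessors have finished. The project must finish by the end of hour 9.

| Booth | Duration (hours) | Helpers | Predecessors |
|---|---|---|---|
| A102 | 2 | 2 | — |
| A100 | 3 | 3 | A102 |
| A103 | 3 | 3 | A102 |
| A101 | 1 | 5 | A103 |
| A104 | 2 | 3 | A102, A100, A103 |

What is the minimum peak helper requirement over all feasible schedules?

6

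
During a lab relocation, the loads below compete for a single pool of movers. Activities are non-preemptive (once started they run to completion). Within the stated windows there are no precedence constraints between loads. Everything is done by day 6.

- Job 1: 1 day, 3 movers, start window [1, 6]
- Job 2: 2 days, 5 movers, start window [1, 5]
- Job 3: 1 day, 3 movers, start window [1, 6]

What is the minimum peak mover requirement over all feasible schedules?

5

Early-start (Job 1@1, Job 2@1, Job 3@1) gives peak 11: d1:11  d2:5  d3:0  d4:0  d5:0  d6:0.
Shift Job 2→2, Job 3→4.
Schedule Job 1@1, Job 2@2, Job 3@4: d1:3  d2:5  d3:5  d4:3  d5:0  d6:0 — peak 5.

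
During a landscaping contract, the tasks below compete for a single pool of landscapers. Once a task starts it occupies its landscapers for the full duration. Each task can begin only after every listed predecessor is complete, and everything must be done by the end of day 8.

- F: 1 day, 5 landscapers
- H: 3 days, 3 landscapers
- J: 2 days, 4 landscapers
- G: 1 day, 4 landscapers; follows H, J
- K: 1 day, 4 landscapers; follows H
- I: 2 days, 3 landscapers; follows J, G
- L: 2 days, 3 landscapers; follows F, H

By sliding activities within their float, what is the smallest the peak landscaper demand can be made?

Early-start (F@1, H@1, J@1, G@4, K@4, I@5, L@4) gives peak 12: d1:12  d2:7  d3:3  d4:11  d5:6  d6:3  d7:0  d8:0.
Shift H→2, J→2, G→5, K→6, I→6, L→7.
Schedule F@1, H@2, J@2, G@5, K@6, I@6, L@7: d1:5  d2:7  d3:7  d4:3  d5:4  d6:7  d7:6  d8:3 — peak 7.

7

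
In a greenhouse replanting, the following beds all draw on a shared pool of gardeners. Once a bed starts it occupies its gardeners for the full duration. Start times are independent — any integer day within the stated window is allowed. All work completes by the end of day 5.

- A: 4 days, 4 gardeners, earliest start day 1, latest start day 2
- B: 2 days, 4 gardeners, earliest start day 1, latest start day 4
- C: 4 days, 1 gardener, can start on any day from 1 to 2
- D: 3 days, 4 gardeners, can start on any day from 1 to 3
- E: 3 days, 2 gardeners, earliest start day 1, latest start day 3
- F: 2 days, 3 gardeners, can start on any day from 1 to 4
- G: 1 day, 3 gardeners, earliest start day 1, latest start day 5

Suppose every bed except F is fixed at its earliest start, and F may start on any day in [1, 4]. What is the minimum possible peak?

F@1: d1:21  d2:18  d3:11  d4:5  d5:0 → peak 21
F@2: d1:18  d2:18  d3:14  d4:5  d5:0 → peak 18
F@3: d1:18  d2:15  d3:14  d4:8  d5:0 → peak 18
F@4: d1:18  d2:15  d3:11  d4:8  d5:3 → peak 18
Best is F@2, peak 18.

18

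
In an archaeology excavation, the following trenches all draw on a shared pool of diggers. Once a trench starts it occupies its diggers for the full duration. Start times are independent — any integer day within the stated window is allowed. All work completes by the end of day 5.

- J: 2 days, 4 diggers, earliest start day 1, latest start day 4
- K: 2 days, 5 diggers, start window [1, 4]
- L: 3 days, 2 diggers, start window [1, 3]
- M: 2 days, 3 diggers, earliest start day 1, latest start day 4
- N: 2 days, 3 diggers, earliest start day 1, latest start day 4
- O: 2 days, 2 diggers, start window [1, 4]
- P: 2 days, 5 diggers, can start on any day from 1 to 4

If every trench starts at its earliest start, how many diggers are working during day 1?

At early start, day 1 has: J, K, L, M, N, O, P.
Demand: 4 + 5 + 2 + 3 + 3 + 2 + 5 = 24.

24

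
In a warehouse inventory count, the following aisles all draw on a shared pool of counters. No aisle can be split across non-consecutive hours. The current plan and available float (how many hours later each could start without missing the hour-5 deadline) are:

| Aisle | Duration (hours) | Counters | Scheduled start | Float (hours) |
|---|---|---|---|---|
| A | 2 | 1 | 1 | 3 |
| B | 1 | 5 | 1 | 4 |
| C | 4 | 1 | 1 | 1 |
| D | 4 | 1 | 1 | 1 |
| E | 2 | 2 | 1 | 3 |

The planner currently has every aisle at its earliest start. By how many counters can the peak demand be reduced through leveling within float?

Early-start peak: h1:10  h2:5  h3:2  h4:2  h5:0 ⇒ 10.
Leveled (A@1, B@5, C@1, D@1, E@1): h1:5  h2:5  h3:2  h4:2  h5:5 ⇒ 5.
Reduction 10 − 5 = 5.

5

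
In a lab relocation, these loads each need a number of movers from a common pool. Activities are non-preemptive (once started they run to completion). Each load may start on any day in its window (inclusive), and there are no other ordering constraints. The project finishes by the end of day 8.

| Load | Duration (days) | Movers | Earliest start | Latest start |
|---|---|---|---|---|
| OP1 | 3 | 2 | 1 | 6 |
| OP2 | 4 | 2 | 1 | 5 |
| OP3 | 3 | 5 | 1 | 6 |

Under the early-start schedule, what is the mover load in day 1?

9

At early start, day 1 has: OP1, OP2, OP3.
Demand: 2 + 2 + 5 = 9.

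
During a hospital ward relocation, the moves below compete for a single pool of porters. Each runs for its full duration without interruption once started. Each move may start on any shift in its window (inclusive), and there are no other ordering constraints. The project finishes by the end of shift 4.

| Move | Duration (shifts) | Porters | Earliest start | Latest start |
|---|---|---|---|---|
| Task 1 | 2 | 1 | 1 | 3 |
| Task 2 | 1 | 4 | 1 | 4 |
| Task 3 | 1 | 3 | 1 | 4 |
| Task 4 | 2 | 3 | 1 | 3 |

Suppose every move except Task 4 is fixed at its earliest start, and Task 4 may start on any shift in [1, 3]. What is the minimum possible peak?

8

Task 4@1: s1:11  s2:4  s3:0  s4:0 → peak 11
Task 4@2: s1:8  s2:4  s3:3  s4:0 → peak 8
Task 4@3: s1:8  s2:1  s3:3  s4:3 → peak 8
Best is Task 4@2, peak 8.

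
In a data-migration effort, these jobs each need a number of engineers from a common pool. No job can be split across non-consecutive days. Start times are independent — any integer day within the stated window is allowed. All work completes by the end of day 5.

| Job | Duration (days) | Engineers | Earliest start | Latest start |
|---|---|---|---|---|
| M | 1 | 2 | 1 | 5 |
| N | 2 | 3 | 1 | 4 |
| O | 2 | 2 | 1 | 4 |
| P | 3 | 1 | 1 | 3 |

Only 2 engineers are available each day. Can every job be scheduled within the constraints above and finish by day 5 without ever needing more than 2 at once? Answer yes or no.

Total engineer-days = 15; over 5 days the average is 15/5 > 2, so some day must exceed 2.

no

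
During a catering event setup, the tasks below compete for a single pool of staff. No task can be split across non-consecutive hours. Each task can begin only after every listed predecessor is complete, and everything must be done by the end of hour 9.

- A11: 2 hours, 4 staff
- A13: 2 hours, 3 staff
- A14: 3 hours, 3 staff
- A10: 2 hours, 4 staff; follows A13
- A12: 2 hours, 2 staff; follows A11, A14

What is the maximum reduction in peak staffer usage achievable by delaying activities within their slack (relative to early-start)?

Early-start peak: h1:10  h2:10  h3:7  h4:6  h5:2  h6:0  h7:0  h8:0  h9:0 ⇒ 10.
Leveled (A11@1, A13@6, A14@3, A10@8, A12@6): h1:4  h2:4  h3:3  h4:3  h5:3  h6:5  h7:5  h8:4  h9:4 ⇒ 5.
Reduction 10 − 5 = 5.

5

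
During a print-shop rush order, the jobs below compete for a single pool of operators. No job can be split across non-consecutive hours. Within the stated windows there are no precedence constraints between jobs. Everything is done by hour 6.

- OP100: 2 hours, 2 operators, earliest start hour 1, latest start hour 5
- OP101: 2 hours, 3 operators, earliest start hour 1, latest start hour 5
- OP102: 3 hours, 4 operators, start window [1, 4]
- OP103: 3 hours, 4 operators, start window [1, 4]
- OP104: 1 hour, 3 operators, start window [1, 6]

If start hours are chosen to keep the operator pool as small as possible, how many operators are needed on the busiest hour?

Early-start (OP100@1, OP101@1, OP102@1, OP103@1, OP104@1) gives peak 16: h1:16  h2:13  h3:8  h4:0  h5:0  h6:0.
Shift OP101→3, OP103→4, OP104→5.
Schedule OP100@1, OP101@3, OP102@1, OP103@4, OP104@5: h1:6  h2:6  h3:7  h4:7  h5:7  h6:4 — peak 7.
Total operator-hours = 37 over 6 hours ⇒ peak ≥ ⌈37/6⌉ = 7, so 7 is optimal.

7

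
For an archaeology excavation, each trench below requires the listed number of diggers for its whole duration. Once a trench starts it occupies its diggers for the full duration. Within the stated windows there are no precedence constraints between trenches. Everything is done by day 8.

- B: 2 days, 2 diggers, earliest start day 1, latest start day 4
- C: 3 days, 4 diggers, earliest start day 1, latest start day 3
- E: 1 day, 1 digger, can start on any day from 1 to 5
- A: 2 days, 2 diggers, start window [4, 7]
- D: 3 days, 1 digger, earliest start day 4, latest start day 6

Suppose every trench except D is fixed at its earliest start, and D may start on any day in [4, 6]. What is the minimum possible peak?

7

D@4: d1:7  d2:6  d3:4  d4:3  d5:3  d6:1  d7:0  d8:0 → peak 7
D@5: d1:7  d2:6  d3:4  d4:2  d5:3  d6:1  d7:1  d8:0 → peak 7
D@6: d1:7  d2:6  d3:4  d4:2  d5:2  d6:1  d7:1  d8:1 → peak 7
Best is D@4, peak 7.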